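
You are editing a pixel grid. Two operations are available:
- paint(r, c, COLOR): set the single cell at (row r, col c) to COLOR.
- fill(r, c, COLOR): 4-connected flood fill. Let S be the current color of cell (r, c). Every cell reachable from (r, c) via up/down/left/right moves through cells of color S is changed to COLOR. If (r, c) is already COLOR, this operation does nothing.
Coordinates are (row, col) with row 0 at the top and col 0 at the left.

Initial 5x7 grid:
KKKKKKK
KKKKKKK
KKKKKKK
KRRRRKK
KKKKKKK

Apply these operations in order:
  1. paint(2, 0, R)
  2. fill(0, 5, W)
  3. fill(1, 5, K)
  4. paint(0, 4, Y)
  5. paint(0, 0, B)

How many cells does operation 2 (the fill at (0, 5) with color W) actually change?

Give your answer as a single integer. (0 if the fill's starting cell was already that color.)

Answer: 30

Derivation:
After op 1 paint(2,0,R):
KKKKKKK
KKKKKKK
RKKKKKK
KRRRRKK
KKKKKKK
After op 2 fill(0,5,W) [30 cells changed]:
WWWWWWW
WWWWWWW
RWWWWWW
WRRRRWW
WWWWWWW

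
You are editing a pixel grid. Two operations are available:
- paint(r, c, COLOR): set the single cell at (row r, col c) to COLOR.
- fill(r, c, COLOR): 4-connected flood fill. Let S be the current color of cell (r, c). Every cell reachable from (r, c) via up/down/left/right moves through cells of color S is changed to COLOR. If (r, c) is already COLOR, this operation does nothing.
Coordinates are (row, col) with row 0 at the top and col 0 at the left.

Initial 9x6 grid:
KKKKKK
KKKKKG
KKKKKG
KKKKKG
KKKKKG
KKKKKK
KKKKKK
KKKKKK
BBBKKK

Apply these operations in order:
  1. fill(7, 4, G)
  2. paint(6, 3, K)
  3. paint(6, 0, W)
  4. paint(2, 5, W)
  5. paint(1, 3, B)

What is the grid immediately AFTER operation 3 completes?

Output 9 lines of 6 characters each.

Answer: GGGGGG
GGGGGG
GGGGGG
GGGGGG
GGGGGG
GGGGGG
WGGKGG
GGGGGG
BBBGGG

Derivation:
After op 1 fill(7,4,G) [47 cells changed]:
GGGGGG
GGGGGG
GGGGGG
GGGGGG
GGGGGG
GGGGGG
GGGGGG
GGGGGG
BBBGGG
After op 2 paint(6,3,K):
GGGGGG
GGGGGG
GGGGGG
GGGGGG
GGGGGG
GGGGGG
GGGKGG
GGGGGG
BBBGGG
After op 3 paint(6,0,W):
GGGGGG
GGGGGG
GGGGGG
GGGGGG
GGGGGG
GGGGGG
WGGKGG
GGGGGG
BBBGGG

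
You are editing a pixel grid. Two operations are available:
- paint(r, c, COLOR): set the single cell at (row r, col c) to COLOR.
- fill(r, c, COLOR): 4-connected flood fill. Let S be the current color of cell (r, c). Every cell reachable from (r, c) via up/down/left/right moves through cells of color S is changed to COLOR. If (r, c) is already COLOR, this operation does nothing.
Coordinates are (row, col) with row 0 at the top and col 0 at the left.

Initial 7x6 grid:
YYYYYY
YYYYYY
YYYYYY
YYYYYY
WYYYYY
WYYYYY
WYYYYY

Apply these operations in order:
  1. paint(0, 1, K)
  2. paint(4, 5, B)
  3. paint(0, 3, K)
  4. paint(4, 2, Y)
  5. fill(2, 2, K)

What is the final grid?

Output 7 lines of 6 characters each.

Answer: KKKKKK
KKKKKK
KKKKKK
KKKKKK
WKKKKB
WKKKKK
WKKKKK

Derivation:
After op 1 paint(0,1,K):
YKYYYY
YYYYYY
YYYYYY
YYYYYY
WYYYYY
WYYYYY
WYYYYY
After op 2 paint(4,5,B):
YKYYYY
YYYYYY
YYYYYY
YYYYYY
WYYYYB
WYYYYY
WYYYYY
After op 3 paint(0,3,K):
YKYKYY
YYYYYY
YYYYYY
YYYYYY
WYYYYB
WYYYYY
WYYYYY
After op 4 paint(4,2,Y):
YKYKYY
YYYYYY
YYYYYY
YYYYYY
WYYYYB
WYYYYY
WYYYYY
After op 5 fill(2,2,K) [36 cells changed]:
KKKKKK
KKKKKK
KKKKKK
KKKKKK
WKKKKB
WKKKKK
WKKKKK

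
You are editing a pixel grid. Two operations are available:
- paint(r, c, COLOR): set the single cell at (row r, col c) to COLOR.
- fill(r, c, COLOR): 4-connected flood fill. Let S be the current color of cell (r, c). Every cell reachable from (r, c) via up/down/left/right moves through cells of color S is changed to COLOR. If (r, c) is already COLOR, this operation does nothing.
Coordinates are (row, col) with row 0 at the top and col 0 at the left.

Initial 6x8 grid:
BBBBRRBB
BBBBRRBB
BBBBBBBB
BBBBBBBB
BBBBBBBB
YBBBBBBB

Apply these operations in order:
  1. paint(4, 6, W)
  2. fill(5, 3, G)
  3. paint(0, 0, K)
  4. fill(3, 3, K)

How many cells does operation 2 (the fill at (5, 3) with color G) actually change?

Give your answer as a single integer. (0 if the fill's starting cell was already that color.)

Answer: 42

Derivation:
After op 1 paint(4,6,W):
BBBBRRBB
BBBBRRBB
BBBBBBBB
BBBBBBBB
BBBBBBWB
YBBBBBBB
After op 2 fill(5,3,G) [42 cells changed]:
GGGGRRGG
GGGGRRGG
GGGGGGGG
GGGGGGGG
GGGGGGWG
YGGGGGGG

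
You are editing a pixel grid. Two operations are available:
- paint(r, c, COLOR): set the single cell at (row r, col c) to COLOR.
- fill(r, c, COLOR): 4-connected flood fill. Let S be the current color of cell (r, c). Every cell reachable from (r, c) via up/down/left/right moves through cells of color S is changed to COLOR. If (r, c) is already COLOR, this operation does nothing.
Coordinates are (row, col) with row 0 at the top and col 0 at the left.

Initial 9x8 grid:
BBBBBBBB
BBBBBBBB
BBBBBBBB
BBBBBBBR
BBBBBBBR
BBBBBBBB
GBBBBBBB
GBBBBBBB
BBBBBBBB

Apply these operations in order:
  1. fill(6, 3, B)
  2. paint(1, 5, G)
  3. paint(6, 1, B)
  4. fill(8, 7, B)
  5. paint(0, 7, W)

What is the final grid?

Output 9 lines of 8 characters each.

After op 1 fill(6,3,B) [0 cells changed]:
BBBBBBBB
BBBBBBBB
BBBBBBBB
BBBBBBBR
BBBBBBBR
BBBBBBBB
GBBBBBBB
GBBBBBBB
BBBBBBBB
After op 2 paint(1,5,G):
BBBBBBBB
BBBBBGBB
BBBBBBBB
BBBBBBBR
BBBBBBBR
BBBBBBBB
GBBBBBBB
GBBBBBBB
BBBBBBBB
After op 3 paint(6,1,B):
BBBBBBBB
BBBBBGBB
BBBBBBBB
BBBBBBBR
BBBBBBBR
BBBBBBBB
GBBBBBBB
GBBBBBBB
BBBBBBBB
After op 4 fill(8,7,B) [0 cells changed]:
BBBBBBBB
BBBBBGBB
BBBBBBBB
BBBBBBBR
BBBBBBBR
BBBBBBBB
GBBBBBBB
GBBBBBBB
BBBBBBBB
After op 5 paint(0,7,W):
BBBBBBBW
BBBBBGBB
BBBBBBBB
BBBBBBBR
BBBBBBBR
BBBBBBBB
GBBBBBBB
GBBBBBBB
BBBBBBBB

Answer: BBBBBBBW
BBBBBGBB
BBBBBBBB
BBBBBBBR
BBBBBBBR
BBBBBBBB
GBBBBBBB
GBBBBBBB
BBBBBBBB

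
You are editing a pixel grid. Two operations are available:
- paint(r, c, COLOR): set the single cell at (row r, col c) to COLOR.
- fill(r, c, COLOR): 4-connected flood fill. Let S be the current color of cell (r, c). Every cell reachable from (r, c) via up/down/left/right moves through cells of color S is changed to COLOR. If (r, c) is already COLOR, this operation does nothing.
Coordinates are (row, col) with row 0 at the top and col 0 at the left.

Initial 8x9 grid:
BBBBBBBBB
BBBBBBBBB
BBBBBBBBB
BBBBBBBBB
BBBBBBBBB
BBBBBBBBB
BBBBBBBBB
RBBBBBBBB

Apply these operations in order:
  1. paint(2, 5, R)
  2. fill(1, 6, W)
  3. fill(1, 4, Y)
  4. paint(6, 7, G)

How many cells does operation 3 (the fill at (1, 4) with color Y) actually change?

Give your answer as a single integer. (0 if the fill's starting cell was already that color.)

After op 1 paint(2,5,R):
BBBBBBBBB
BBBBBBBBB
BBBBBRBBB
BBBBBBBBB
BBBBBBBBB
BBBBBBBBB
BBBBBBBBB
RBBBBBBBB
After op 2 fill(1,6,W) [70 cells changed]:
WWWWWWWWW
WWWWWWWWW
WWWWWRWWW
WWWWWWWWW
WWWWWWWWW
WWWWWWWWW
WWWWWWWWW
RWWWWWWWW
After op 3 fill(1,4,Y) [70 cells changed]:
YYYYYYYYY
YYYYYYYYY
YYYYYRYYY
YYYYYYYYY
YYYYYYYYY
YYYYYYYYY
YYYYYYYYY
RYYYYYYYY

Answer: 70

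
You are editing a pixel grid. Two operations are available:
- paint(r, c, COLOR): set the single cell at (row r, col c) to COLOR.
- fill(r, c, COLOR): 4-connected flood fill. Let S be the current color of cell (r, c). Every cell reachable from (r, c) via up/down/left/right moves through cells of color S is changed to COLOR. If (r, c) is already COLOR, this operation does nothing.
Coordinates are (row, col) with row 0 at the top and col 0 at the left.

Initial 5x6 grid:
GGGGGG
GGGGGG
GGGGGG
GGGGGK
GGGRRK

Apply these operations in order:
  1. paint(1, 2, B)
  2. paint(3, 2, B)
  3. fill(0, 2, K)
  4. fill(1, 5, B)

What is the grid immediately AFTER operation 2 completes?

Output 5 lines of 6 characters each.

After op 1 paint(1,2,B):
GGGGGG
GGBGGG
GGGGGG
GGGGGK
GGGRRK
After op 2 paint(3,2,B):
GGGGGG
GGBGGG
GGGGGG
GGBGGK
GGGRRK

Answer: GGGGGG
GGBGGG
GGGGGG
GGBGGK
GGGRRK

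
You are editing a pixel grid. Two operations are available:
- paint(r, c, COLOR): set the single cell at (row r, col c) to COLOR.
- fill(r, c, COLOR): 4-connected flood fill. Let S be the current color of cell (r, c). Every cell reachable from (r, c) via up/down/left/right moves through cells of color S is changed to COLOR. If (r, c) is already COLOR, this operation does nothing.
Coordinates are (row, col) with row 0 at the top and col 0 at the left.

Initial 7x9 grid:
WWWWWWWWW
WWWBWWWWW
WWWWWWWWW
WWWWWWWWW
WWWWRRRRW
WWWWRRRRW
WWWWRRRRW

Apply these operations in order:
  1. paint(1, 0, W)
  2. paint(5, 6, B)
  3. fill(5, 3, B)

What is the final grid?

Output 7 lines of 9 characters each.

Answer: BBBBBBBBB
BBBBBBBBB
BBBBBBBBB
BBBBBBBBB
BBBBRRRRB
BBBBRRBRB
BBBBRRRRB

Derivation:
After op 1 paint(1,0,W):
WWWWWWWWW
WWWBWWWWW
WWWWWWWWW
WWWWWWWWW
WWWWRRRRW
WWWWRRRRW
WWWWRRRRW
After op 2 paint(5,6,B):
WWWWWWWWW
WWWBWWWWW
WWWWWWWWW
WWWWWWWWW
WWWWRRRRW
WWWWRRBRW
WWWWRRRRW
After op 3 fill(5,3,B) [50 cells changed]:
BBBBBBBBB
BBBBBBBBB
BBBBBBBBB
BBBBBBBBB
BBBBRRRRB
BBBBRRBRB
BBBBRRRRB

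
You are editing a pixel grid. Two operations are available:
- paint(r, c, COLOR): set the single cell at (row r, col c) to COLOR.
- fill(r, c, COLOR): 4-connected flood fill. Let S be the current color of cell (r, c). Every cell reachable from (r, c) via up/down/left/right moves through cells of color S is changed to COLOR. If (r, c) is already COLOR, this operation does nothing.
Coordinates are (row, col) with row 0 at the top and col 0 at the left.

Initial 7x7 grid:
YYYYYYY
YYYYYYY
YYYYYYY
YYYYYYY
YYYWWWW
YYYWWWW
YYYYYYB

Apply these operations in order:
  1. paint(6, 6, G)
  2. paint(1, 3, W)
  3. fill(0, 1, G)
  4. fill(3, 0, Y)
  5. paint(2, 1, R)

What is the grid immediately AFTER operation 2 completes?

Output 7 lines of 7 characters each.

After op 1 paint(6,6,G):
YYYYYYY
YYYYYYY
YYYYYYY
YYYYYYY
YYYWWWW
YYYWWWW
YYYYYYG
After op 2 paint(1,3,W):
YYYYYYY
YYYWYYY
YYYYYYY
YYYYYYY
YYYWWWW
YYYWWWW
YYYYYYG

Answer: YYYYYYY
YYYWYYY
YYYYYYY
YYYYYYY
YYYWWWW
YYYWWWW
YYYYYYG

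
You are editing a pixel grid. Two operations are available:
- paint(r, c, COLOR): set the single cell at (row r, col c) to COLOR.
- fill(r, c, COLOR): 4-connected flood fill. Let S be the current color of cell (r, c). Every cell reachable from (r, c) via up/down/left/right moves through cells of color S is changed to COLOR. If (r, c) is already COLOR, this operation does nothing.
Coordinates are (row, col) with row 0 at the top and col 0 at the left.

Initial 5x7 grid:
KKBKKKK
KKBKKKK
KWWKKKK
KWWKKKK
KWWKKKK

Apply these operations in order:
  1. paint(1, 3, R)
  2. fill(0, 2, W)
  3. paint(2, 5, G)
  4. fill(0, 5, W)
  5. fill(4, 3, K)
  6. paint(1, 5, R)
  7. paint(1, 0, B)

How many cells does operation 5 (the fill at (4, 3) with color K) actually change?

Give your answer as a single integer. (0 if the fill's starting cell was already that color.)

Answer: 26

Derivation:
After op 1 paint(1,3,R):
KKBKKKK
KKBRKKK
KWWKKKK
KWWKKKK
KWWKKKK
After op 2 fill(0,2,W) [2 cells changed]:
KKWKKKK
KKWRKKK
KWWKKKK
KWWKKKK
KWWKKKK
After op 3 paint(2,5,G):
KKWKKKK
KKWRKKK
KWWKKGK
KWWKKKK
KWWKKKK
After op 4 fill(0,5,W) [18 cells changed]:
KKWWWWW
KKWRWWW
KWWWWGW
KWWWWWW
KWWWWWW
After op 5 fill(4,3,K) [26 cells changed]:
KKKKKKK
KKKRKKK
KKKKKGK
KKKKKKK
KKKKKKK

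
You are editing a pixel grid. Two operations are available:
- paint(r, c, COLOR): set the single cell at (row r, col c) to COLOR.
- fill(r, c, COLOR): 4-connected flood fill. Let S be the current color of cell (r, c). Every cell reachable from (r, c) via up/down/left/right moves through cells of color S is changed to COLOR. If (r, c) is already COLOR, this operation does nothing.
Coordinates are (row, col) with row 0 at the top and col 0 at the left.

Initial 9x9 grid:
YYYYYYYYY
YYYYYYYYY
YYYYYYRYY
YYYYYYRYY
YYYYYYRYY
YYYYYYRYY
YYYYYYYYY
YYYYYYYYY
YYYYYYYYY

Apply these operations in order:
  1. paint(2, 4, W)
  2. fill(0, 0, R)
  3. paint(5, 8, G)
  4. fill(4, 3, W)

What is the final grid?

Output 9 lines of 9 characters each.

Answer: WWWWWWWWW
WWWWWWWWW
WWWWWWWWW
WWWWWWWWW
WWWWWWWWW
WWWWWWWWG
WWWWWWWWW
WWWWWWWWW
WWWWWWWWW

Derivation:
After op 1 paint(2,4,W):
YYYYYYYYY
YYYYYYYYY
YYYYWYRYY
YYYYYYRYY
YYYYYYRYY
YYYYYYRYY
YYYYYYYYY
YYYYYYYYY
YYYYYYYYY
After op 2 fill(0,0,R) [76 cells changed]:
RRRRRRRRR
RRRRRRRRR
RRRRWRRRR
RRRRRRRRR
RRRRRRRRR
RRRRRRRRR
RRRRRRRRR
RRRRRRRRR
RRRRRRRRR
After op 3 paint(5,8,G):
RRRRRRRRR
RRRRRRRRR
RRRRWRRRR
RRRRRRRRR
RRRRRRRRR
RRRRRRRRG
RRRRRRRRR
RRRRRRRRR
RRRRRRRRR
After op 4 fill(4,3,W) [79 cells changed]:
WWWWWWWWW
WWWWWWWWW
WWWWWWWWW
WWWWWWWWW
WWWWWWWWW
WWWWWWWWG
WWWWWWWWW
WWWWWWWWW
WWWWWWWWW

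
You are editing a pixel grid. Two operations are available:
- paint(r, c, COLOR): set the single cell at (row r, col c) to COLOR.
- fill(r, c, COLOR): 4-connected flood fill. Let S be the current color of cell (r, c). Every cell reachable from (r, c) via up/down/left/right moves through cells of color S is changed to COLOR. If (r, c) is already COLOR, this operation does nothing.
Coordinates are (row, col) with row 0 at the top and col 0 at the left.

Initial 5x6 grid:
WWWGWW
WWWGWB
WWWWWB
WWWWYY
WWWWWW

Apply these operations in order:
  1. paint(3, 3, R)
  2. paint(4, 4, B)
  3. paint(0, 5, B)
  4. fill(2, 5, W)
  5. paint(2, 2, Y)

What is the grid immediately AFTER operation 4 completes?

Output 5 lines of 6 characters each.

Answer: WWWGWW
WWWGWW
WWWWWW
WWWRYY
WWWWBW

Derivation:
After op 1 paint(3,3,R):
WWWGWW
WWWGWB
WWWWWB
WWWRYY
WWWWWW
After op 2 paint(4,4,B):
WWWGWW
WWWGWB
WWWWWB
WWWRYY
WWWWBW
After op 3 paint(0,5,B):
WWWGWB
WWWGWB
WWWWWB
WWWRYY
WWWWBW
After op 4 fill(2,5,W) [3 cells changed]:
WWWGWW
WWWGWW
WWWWWW
WWWRYY
WWWWBW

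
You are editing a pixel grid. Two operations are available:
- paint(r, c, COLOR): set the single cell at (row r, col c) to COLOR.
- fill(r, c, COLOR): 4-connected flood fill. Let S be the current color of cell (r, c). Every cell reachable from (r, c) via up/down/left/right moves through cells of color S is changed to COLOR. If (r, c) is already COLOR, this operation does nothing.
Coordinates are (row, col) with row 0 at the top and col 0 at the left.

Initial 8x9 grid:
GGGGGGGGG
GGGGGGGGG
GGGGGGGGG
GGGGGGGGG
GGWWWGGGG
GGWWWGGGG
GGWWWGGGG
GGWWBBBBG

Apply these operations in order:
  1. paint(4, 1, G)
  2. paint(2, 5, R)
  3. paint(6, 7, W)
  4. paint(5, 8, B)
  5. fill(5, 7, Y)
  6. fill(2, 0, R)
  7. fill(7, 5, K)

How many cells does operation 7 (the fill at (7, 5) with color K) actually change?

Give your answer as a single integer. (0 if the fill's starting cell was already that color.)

After op 1 paint(4,1,G):
GGGGGGGGG
GGGGGGGGG
GGGGGGGGG
GGGGGGGGG
GGWWWGGGG
GGWWWGGGG
GGWWWGGGG
GGWWBBBBG
After op 2 paint(2,5,R):
GGGGGGGGG
GGGGGGGGG
GGGGGRGGG
GGGGGGGGG
GGWWWGGGG
GGWWWGGGG
GGWWWGGGG
GGWWBBBBG
After op 3 paint(6,7,W):
GGGGGGGGG
GGGGGGGGG
GGGGGRGGG
GGGGGGGGG
GGWWWGGGG
GGWWWGGGG
GGWWWGGWG
GGWWBBBBG
After op 4 paint(5,8,B):
GGGGGGGGG
GGGGGGGGG
GGGGGRGGG
GGGGGGGGG
GGWWWGGGG
GGWWWGGGB
GGWWWGGWG
GGWWBBBBG
After op 5 fill(5,7,Y) [52 cells changed]:
YYYYYYYYY
YYYYYYYYY
YYYYYRYYY
YYYYYYYYY
YYWWWYYYY
YYWWWYYYB
YYWWWYYWG
YYWWBBBBG
After op 6 fill(2,0,R) [52 cells changed]:
RRRRRRRRR
RRRRRRRRR
RRRRRRRRR
RRRRRRRRR
RRWWWRRRR
RRWWWRRRB
RRWWWRRWG
RRWWBBBBG
After op 7 fill(7,5,K) [4 cells changed]:
RRRRRRRRR
RRRRRRRRR
RRRRRRRRR
RRRRRRRRR
RRWWWRRRR
RRWWWRRRB
RRWWWRRWG
RRWWKKKKG

Answer: 4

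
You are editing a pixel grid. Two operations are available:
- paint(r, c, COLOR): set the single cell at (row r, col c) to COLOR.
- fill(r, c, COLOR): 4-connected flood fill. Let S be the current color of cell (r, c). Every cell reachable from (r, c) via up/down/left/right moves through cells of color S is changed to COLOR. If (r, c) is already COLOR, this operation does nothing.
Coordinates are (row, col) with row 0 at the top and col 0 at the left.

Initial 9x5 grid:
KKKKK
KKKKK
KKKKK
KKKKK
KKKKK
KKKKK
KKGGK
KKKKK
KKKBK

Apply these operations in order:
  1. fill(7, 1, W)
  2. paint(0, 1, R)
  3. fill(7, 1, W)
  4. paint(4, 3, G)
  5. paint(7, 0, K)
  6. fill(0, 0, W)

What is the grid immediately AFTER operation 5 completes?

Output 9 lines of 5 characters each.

After op 1 fill(7,1,W) [42 cells changed]:
WWWWW
WWWWW
WWWWW
WWWWW
WWWWW
WWWWW
WWGGW
WWWWW
WWWBW
After op 2 paint(0,1,R):
WRWWW
WWWWW
WWWWW
WWWWW
WWWWW
WWWWW
WWGGW
WWWWW
WWWBW
After op 3 fill(7,1,W) [0 cells changed]:
WRWWW
WWWWW
WWWWW
WWWWW
WWWWW
WWWWW
WWGGW
WWWWW
WWWBW
After op 4 paint(4,3,G):
WRWWW
WWWWW
WWWWW
WWWWW
WWWGW
WWWWW
WWGGW
WWWWW
WWWBW
After op 5 paint(7,0,K):
WRWWW
WWWWW
WWWWW
WWWWW
WWWGW
WWWWW
WWGGW
KWWWW
WWWBW

Answer: WRWWW
WWWWW
WWWWW
WWWWW
WWWGW
WWWWW
WWGGW
KWWWW
WWWBW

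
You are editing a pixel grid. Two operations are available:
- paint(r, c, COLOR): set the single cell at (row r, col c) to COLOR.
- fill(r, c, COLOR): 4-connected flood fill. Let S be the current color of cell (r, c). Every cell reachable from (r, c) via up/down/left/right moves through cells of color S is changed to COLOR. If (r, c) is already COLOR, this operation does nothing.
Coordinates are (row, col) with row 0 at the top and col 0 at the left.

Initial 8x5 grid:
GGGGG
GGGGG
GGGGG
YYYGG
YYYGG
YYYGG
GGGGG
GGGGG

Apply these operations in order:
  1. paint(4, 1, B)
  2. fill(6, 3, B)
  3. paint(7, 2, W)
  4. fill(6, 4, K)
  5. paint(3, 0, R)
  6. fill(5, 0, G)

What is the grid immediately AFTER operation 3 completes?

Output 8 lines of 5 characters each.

Answer: BBBBB
BBBBB
BBBBB
YYYBB
YBYBB
YYYBB
BBBBB
BBWBB

Derivation:
After op 1 paint(4,1,B):
GGGGG
GGGGG
GGGGG
YYYGG
YBYGG
YYYGG
GGGGG
GGGGG
After op 2 fill(6,3,B) [31 cells changed]:
BBBBB
BBBBB
BBBBB
YYYBB
YBYBB
YYYBB
BBBBB
BBBBB
After op 3 paint(7,2,W):
BBBBB
BBBBB
BBBBB
YYYBB
YBYBB
YYYBB
BBBBB
BBWBB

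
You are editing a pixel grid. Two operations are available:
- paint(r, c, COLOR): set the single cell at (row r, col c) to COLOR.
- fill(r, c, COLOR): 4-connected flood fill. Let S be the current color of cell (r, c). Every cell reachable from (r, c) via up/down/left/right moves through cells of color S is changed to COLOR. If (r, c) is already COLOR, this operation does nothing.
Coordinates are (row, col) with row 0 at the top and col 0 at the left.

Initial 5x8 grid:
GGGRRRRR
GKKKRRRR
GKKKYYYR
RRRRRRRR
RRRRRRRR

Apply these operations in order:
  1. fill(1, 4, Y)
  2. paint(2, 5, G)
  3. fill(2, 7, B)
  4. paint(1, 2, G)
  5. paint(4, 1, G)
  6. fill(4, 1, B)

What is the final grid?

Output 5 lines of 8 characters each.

After op 1 fill(1,4,Y) [26 cells changed]:
GGGYYYYY
GKKKYYYY
GKKKYYYY
YYYYYYYY
YYYYYYYY
After op 2 paint(2,5,G):
GGGYYYYY
GKKKYYYY
GKKKYGYY
YYYYYYYY
YYYYYYYY
After op 3 fill(2,7,B) [28 cells changed]:
GGGBBBBB
GKKKBBBB
GKKKBGBB
BBBBBBBB
BBBBBBBB
After op 4 paint(1,2,G):
GGGBBBBB
GKGKBBBB
GKKKBGBB
BBBBBBBB
BBBBBBBB
After op 5 paint(4,1,G):
GGGBBBBB
GKGKBBBB
GKKKBGBB
BBBBBBBB
BGBBBBBB
After op 6 fill(4,1,B) [1 cells changed]:
GGGBBBBB
GKGKBBBB
GKKKBGBB
BBBBBBBB
BBBBBBBB

Answer: GGGBBBBB
GKGKBBBB
GKKKBGBB
BBBBBBBB
BBBBBBBB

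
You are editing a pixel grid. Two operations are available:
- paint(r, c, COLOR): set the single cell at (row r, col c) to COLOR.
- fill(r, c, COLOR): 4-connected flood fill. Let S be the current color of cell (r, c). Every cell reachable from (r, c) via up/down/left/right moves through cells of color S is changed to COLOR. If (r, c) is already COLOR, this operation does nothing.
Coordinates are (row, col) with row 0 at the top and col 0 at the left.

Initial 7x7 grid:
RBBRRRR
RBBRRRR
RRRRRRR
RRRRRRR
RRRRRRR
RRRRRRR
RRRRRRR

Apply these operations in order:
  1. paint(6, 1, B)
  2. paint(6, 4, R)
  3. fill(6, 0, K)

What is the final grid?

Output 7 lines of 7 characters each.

Answer: KBBKKKK
KBBKKKK
KKKKKKK
KKKKKKK
KKKKKKK
KKKKKKK
KBKKKKK

Derivation:
After op 1 paint(6,1,B):
RBBRRRR
RBBRRRR
RRRRRRR
RRRRRRR
RRRRRRR
RRRRRRR
RBRRRRR
After op 2 paint(6,4,R):
RBBRRRR
RBBRRRR
RRRRRRR
RRRRRRR
RRRRRRR
RRRRRRR
RBRRRRR
After op 3 fill(6,0,K) [44 cells changed]:
KBBKKKK
KBBKKKK
KKKKKKK
KKKKKKK
KKKKKKK
KKKKKKK
KBKKKKK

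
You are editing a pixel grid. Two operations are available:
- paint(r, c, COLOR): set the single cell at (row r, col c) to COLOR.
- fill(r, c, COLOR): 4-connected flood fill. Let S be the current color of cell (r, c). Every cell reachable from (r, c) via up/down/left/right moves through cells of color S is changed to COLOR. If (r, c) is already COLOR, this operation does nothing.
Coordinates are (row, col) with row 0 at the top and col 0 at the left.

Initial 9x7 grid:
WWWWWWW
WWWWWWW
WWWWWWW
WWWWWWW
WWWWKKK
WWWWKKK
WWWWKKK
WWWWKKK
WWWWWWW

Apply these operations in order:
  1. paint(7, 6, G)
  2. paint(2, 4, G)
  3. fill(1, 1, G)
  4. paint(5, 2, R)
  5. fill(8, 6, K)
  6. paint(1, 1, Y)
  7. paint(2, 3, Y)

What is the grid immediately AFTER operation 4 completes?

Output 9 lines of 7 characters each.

Answer: GGGGGGG
GGGGGGG
GGGGGGG
GGGGGGG
GGGGKKK
GGRGKKK
GGGGKKK
GGGGKKG
GGGGGGG

Derivation:
After op 1 paint(7,6,G):
WWWWWWW
WWWWWWW
WWWWWWW
WWWWWWW
WWWWKKK
WWWWKKK
WWWWKKK
WWWWKKG
WWWWWWW
After op 2 paint(2,4,G):
WWWWWWW
WWWWWWW
WWWWGWW
WWWWWWW
WWWWKKK
WWWWKKK
WWWWKKK
WWWWKKG
WWWWWWW
After op 3 fill(1,1,G) [50 cells changed]:
GGGGGGG
GGGGGGG
GGGGGGG
GGGGGGG
GGGGKKK
GGGGKKK
GGGGKKK
GGGGKKG
GGGGGGG
After op 4 paint(5,2,R):
GGGGGGG
GGGGGGG
GGGGGGG
GGGGGGG
GGGGKKK
GGRGKKK
GGGGKKK
GGGGKKG
GGGGGGG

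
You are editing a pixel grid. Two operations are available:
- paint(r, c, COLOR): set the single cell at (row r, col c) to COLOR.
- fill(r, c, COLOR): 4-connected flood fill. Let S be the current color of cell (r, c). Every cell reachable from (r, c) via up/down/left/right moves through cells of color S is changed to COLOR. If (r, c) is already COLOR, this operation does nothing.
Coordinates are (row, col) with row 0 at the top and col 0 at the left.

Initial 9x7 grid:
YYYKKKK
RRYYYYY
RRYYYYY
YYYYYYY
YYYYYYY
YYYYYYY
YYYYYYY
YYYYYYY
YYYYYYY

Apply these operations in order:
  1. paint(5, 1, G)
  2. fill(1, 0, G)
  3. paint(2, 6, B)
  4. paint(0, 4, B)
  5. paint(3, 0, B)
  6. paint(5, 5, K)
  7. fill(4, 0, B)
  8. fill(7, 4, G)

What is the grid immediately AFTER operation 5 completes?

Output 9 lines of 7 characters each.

After op 1 paint(5,1,G):
YYYKKKK
RRYYYYY
RRYYYYY
YYYYYYY
YYYYYYY
YGYYYYY
YYYYYYY
YYYYYYY
YYYYYYY
After op 2 fill(1,0,G) [4 cells changed]:
YYYKKKK
GGYYYYY
GGYYYYY
YYYYYYY
YYYYYYY
YGYYYYY
YYYYYYY
YYYYYYY
YYYYYYY
After op 3 paint(2,6,B):
YYYKKKK
GGYYYYY
GGYYYYB
YYYYYYY
YYYYYYY
YGYYYYY
YYYYYYY
YYYYYYY
YYYYYYY
After op 4 paint(0,4,B):
YYYKBKK
GGYYYYY
GGYYYYB
YYYYYYY
YYYYYYY
YGYYYYY
YYYYYYY
YYYYYYY
YYYYYYY
After op 5 paint(3,0,B):
YYYKBKK
GGYYYYY
GGYYYYB
BYYYYYY
YYYYYYY
YGYYYYY
YYYYYYY
YYYYYYY
YYYYYYY

Answer: YYYKBKK
GGYYYYY
GGYYYYB
BYYYYYY
YYYYYYY
YGYYYYY
YYYYYYY
YYYYYYY
YYYYYYY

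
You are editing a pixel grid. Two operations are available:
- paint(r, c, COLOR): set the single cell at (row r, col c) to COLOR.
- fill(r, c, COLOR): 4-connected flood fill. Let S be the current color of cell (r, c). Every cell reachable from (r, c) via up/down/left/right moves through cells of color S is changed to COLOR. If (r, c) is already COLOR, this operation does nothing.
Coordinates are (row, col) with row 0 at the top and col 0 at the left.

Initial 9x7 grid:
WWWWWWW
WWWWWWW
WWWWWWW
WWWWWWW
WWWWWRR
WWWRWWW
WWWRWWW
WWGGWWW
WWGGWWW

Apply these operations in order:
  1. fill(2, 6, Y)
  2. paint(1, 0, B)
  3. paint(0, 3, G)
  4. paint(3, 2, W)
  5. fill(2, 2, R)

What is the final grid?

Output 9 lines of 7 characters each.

Answer: RRRGRRR
BRRRRRR
RRRRRRR
RRWRRRR
RRRRRRR
RRRRRRR
RRRRRRR
RRGGRRR
RRGGRRR

Derivation:
After op 1 fill(2,6,Y) [55 cells changed]:
YYYYYYY
YYYYYYY
YYYYYYY
YYYYYYY
YYYYYRR
YYYRYYY
YYYRYYY
YYGGYYY
YYGGYYY
After op 2 paint(1,0,B):
YYYYYYY
BYYYYYY
YYYYYYY
YYYYYYY
YYYYYRR
YYYRYYY
YYYRYYY
YYGGYYY
YYGGYYY
After op 3 paint(0,3,G):
YYYGYYY
BYYYYYY
YYYYYYY
YYYYYYY
YYYYYRR
YYYRYYY
YYYRYYY
YYGGYYY
YYGGYYY
After op 4 paint(3,2,W):
YYYGYYY
BYYYYYY
YYYYYYY
YYWYYYY
YYYYYRR
YYYRYYY
YYYRYYY
YYGGYYY
YYGGYYY
After op 5 fill(2,2,R) [52 cells changed]:
RRRGRRR
BRRRRRR
RRRRRRR
RRWRRRR
RRRRRRR
RRRRRRR
RRRRRRR
RRGGRRR
RRGGRRR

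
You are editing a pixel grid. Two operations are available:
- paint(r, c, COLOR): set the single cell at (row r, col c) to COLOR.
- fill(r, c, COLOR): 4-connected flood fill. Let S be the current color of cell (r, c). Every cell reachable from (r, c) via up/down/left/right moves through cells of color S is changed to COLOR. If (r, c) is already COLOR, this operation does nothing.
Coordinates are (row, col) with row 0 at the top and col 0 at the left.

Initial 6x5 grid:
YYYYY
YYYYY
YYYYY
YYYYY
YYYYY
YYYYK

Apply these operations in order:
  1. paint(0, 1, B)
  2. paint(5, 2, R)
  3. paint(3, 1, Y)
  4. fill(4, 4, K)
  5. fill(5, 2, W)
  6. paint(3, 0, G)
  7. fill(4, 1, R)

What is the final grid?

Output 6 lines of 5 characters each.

Answer: RBRRR
RRRRR
RRRRR
GRRRR
RRRRR
RRWRR

Derivation:
After op 1 paint(0,1,B):
YBYYY
YYYYY
YYYYY
YYYYY
YYYYY
YYYYK
After op 2 paint(5,2,R):
YBYYY
YYYYY
YYYYY
YYYYY
YYYYY
YYRYK
After op 3 paint(3,1,Y):
YBYYY
YYYYY
YYYYY
YYYYY
YYYYY
YYRYK
After op 4 fill(4,4,K) [27 cells changed]:
KBKKK
KKKKK
KKKKK
KKKKK
KKKKK
KKRKK
After op 5 fill(5,2,W) [1 cells changed]:
KBKKK
KKKKK
KKKKK
KKKKK
KKKKK
KKWKK
After op 6 paint(3,0,G):
KBKKK
KKKKK
KKKKK
GKKKK
KKKKK
KKWKK
After op 7 fill(4,1,R) [27 cells changed]:
RBRRR
RRRRR
RRRRR
GRRRR
RRRRR
RRWRR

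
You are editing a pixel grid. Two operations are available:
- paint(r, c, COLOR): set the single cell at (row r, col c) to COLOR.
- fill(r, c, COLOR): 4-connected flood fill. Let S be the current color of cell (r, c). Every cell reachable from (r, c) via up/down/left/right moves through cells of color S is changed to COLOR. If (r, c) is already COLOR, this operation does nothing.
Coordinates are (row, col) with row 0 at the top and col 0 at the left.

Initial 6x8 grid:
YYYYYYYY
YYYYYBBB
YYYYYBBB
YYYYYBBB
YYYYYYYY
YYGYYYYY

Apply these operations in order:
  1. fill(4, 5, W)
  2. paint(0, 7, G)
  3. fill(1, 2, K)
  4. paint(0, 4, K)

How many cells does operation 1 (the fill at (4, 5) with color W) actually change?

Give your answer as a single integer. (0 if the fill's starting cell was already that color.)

After op 1 fill(4,5,W) [38 cells changed]:
WWWWWWWW
WWWWWBBB
WWWWWBBB
WWWWWBBB
WWWWWWWW
WWGWWWWW

Answer: 38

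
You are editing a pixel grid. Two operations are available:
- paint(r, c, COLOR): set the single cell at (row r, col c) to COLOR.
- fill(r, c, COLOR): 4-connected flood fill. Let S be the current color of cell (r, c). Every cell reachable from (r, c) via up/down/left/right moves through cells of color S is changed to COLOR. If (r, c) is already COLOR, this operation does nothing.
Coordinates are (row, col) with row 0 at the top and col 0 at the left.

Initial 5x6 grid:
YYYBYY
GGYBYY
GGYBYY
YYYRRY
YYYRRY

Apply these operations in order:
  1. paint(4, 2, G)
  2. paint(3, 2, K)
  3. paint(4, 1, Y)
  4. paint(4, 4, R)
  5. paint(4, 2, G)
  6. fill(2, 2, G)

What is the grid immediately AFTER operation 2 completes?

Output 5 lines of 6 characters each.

After op 1 paint(4,2,G):
YYYBYY
GGYBYY
GGYBYY
YYYRRY
YYGRRY
After op 2 paint(3,2,K):
YYYBYY
GGYBYY
GGYBYY
YYKRRY
YYGRRY

Answer: YYYBYY
GGYBYY
GGYBYY
YYKRRY
YYGRRY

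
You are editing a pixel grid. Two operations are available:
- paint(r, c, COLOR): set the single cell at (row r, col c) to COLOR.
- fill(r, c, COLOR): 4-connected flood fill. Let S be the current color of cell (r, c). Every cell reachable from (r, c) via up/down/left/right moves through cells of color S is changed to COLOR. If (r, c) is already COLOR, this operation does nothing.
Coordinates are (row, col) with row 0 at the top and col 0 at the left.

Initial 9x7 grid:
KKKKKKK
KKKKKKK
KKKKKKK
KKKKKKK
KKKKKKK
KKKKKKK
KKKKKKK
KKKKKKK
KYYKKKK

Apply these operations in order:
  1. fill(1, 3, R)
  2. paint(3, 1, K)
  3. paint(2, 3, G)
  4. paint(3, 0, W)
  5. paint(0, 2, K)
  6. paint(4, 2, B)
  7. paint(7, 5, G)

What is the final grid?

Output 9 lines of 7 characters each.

After op 1 fill(1,3,R) [61 cells changed]:
RRRRRRR
RRRRRRR
RRRRRRR
RRRRRRR
RRRRRRR
RRRRRRR
RRRRRRR
RRRRRRR
RYYRRRR
After op 2 paint(3,1,K):
RRRRRRR
RRRRRRR
RRRRRRR
RKRRRRR
RRRRRRR
RRRRRRR
RRRRRRR
RRRRRRR
RYYRRRR
After op 3 paint(2,3,G):
RRRRRRR
RRRRRRR
RRRGRRR
RKRRRRR
RRRRRRR
RRRRRRR
RRRRRRR
RRRRRRR
RYYRRRR
After op 4 paint(3,0,W):
RRRRRRR
RRRRRRR
RRRGRRR
WKRRRRR
RRRRRRR
RRRRRRR
RRRRRRR
RRRRRRR
RYYRRRR
After op 5 paint(0,2,K):
RRKRRRR
RRRRRRR
RRRGRRR
WKRRRRR
RRRRRRR
RRRRRRR
RRRRRRR
RRRRRRR
RYYRRRR
After op 6 paint(4,2,B):
RRKRRRR
RRRRRRR
RRRGRRR
WKRRRRR
RRBRRRR
RRRRRRR
RRRRRRR
RRRRRRR
RYYRRRR
After op 7 paint(7,5,G):
RRKRRRR
RRRRRRR
RRRGRRR
WKRRRRR
RRBRRRR
RRRRRRR
RRRRRRR
RRRRRGR
RYYRRRR

Answer: RRKRRRR
RRRRRRR
RRRGRRR
WKRRRRR
RRBRRRR
RRRRRRR
RRRRRRR
RRRRRGR
RYYRRRR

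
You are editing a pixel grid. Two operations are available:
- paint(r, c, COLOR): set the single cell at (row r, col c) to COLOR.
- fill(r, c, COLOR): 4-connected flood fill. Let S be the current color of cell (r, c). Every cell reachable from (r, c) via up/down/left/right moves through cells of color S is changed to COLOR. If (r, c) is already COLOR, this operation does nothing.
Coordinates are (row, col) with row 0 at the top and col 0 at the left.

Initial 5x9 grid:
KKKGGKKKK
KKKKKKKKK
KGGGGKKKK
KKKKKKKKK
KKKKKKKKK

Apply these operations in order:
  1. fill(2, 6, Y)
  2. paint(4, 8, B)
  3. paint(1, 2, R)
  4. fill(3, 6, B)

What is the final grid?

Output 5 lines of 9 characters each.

Answer: BBBGGBBBB
BBRBBBBBB
BGGGGBBBB
BBBBBBBBB
BBBBBBBBB

Derivation:
After op 1 fill(2,6,Y) [39 cells changed]:
YYYGGYYYY
YYYYYYYYY
YGGGGYYYY
YYYYYYYYY
YYYYYYYYY
After op 2 paint(4,8,B):
YYYGGYYYY
YYYYYYYYY
YGGGGYYYY
YYYYYYYYY
YYYYYYYYB
After op 3 paint(1,2,R):
YYYGGYYYY
YYRYYYYYY
YGGGGYYYY
YYYYYYYYY
YYYYYYYYB
After op 4 fill(3,6,B) [37 cells changed]:
BBBGGBBBB
BBRBBBBBB
BGGGGBBBB
BBBBBBBBB
BBBBBBBBB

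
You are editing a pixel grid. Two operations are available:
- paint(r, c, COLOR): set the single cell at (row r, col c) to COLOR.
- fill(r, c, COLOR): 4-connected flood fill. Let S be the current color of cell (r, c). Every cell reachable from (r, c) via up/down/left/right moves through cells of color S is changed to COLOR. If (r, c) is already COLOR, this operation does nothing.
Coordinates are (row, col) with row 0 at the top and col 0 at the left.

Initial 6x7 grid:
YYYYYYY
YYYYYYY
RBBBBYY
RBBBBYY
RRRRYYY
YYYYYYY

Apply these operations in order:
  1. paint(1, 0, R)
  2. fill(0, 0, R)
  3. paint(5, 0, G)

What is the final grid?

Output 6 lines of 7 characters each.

Answer: RRRRRRR
RRRRRRR
RBBBBRR
RBBBBRR
RRRRRRR
GRRRRRR

Derivation:
After op 1 paint(1,0,R):
YYYYYYY
RYYYYYY
RBBBBYY
RBBBBYY
RRRRYYY
YYYYYYY
After op 2 fill(0,0,R) [27 cells changed]:
RRRRRRR
RRRRRRR
RBBBBRR
RBBBBRR
RRRRRRR
RRRRRRR
After op 3 paint(5,0,G):
RRRRRRR
RRRRRRR
RBBBBRR
RBBBBRR
RRRRRRR
GRRRRRR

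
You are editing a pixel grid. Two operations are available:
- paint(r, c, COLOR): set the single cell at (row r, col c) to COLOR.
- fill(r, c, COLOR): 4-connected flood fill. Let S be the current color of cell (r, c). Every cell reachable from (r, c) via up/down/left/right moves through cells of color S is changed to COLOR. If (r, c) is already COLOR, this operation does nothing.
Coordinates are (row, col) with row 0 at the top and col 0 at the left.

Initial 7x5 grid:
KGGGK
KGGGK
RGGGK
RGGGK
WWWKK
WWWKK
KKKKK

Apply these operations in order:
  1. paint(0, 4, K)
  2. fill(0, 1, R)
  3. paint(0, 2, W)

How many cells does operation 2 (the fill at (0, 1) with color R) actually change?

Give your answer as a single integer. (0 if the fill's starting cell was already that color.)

Answer: 12

Derivation:
After op 1 paint(0,4,K):
KGGGK
KGGGK
RGGGK
RGGGK
WWWKK
WWWKK
KKKKK
After op 2 fill(0,1,R) [12 cells changed]:
KRRRK
KRRRK
RRRRK
RRRRK
WWWKK
WWWKK
KKKKK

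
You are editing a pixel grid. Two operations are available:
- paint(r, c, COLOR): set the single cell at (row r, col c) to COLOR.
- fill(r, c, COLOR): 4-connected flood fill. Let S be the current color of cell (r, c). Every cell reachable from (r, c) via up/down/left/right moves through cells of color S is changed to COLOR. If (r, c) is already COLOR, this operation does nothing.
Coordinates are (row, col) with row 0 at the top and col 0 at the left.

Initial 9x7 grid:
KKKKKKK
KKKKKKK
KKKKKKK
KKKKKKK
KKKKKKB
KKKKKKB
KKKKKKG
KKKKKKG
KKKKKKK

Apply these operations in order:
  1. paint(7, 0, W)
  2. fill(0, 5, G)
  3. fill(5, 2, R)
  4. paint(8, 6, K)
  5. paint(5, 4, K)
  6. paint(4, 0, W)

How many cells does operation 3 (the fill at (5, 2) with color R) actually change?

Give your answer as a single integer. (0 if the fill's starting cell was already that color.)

After op 1 paint(7,0,W):
KKKKKKK
KKKKKKK
KKKKKKK
KKKKKKK
KKKKKKB
KKKKKKB
KKKKKKG
WKKKKKG
KKKKKKK
After op 2 fill(0,5,G) [58 cells changed]:
GGGGGGG
GGGGGGG
GGGGGGG
GGGGGGG
GGGGGGB
GGGGGGB
GGGGGGG
WGGGGGG
GGGGGGG
After op 3 fill(5,2,R) [60 cells changed]:
RRRRRRR
RRRRRRR
RRRRRRR
RRRRRRR
RRRRRRB
RRRRRRB
RRRRRRR
WRRRRRR
RRRRRRR

Answer: 60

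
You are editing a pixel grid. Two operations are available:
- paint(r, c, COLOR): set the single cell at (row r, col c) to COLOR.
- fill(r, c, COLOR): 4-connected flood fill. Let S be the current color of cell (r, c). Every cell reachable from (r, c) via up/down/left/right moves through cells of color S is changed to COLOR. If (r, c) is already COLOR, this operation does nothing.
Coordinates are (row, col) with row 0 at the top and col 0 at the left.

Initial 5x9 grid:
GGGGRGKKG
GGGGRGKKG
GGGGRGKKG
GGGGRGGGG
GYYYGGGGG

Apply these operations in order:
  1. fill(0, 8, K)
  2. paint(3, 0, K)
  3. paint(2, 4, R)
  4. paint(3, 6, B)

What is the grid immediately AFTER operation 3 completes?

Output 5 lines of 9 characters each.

After op 1 fill(0,8,K) [15 cells changed]:
GGGGRKKKK
GGGGRKKKK
GGGGRKKKK
GGGGRKKKK
GYYYKKKKK
After op 2 paint(3,0,K):
GGGGRKKKK
GGGGRKKKK
GGGGRKKKK
KGGGRKKKK
GYYYKKKKK
After op 3 paint(2,4,R):
GGGGRKKKK
GGGGRKKKK
GGGGRKKKK
KGGGRKKKK
GYYYKKKKK

Answer: GGGGRKKKK
GGGGRKKKK
GGGGRKKKK
KGGGRKKKK
GYYYKKKKK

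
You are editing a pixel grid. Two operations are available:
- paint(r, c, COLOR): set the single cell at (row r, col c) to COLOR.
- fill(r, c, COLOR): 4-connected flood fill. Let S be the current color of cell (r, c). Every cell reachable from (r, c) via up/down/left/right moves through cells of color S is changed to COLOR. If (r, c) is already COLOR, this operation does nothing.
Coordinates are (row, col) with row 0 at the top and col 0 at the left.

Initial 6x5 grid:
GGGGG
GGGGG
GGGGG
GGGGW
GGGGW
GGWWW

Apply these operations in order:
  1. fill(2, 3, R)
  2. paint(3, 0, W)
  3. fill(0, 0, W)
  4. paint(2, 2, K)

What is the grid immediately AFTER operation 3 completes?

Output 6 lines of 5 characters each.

Answer: WWWWW
WWWWW
WWWWW
WWWWW
WWWWW
WWWWW

Derivation:
After op 1 fill(2,3,R) [25 cells changed]:
RRRRR
RRRRR
RRRRR
RRRRW
RRRRW
RRWWW
After op 2 paint(3,0,W):
RRRRR
RRRRR
RRRRR
WRRRW
RRRRW
RRWWW
After op 3 fill(0,0,W) [24 cells changed]:
WWWWW
WWWWW
WWWWW
WWWWW
WWWWW
WWWWW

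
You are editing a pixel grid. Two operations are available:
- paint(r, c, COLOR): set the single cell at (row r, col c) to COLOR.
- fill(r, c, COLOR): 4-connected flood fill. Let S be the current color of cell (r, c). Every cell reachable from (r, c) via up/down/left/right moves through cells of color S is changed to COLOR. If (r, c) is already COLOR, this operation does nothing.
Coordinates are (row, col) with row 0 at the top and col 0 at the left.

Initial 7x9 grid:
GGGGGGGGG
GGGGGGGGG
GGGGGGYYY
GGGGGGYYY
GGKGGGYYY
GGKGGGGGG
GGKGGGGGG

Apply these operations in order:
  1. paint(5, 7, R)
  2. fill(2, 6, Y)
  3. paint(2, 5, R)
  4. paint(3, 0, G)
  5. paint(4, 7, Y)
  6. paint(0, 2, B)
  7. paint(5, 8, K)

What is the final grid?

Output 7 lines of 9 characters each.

Answer: GGBGGGGGG
GGGGGGGGG
GGGGGRYYY
GGGGGGYYY
GGKGGGYYY
GGKGGGGRK
GGKGGGGGG

Derivation:
After op 1 paint(5,7,R):
GGGGGGGGG
GGGGGGGGG
GGGGGGYYY
GGGGGGYYY
GGKGGGYYY
GGKGGGGRG
GGKGGGGGG
After op 2 fill(2,6,Y) [0 cells changed]:
GGGGGGGGG
GGGGGGGGG
GGGGGGYYY
GGGGGGYYY
GGKGGGYYY
GGKGGGGRG
GGKGGGGGG
After op 3 paint(2,5,R):
GGGGGGGGG
GGGGGGGGG
GGGGGRYYY
GGGGGGYYY
GGKGGGYYY
GGKGGGGRG
GGKGGGGGG
After op 4 paint(3,0,G):
GGGGGGGGG
GGGGGGGGG
GGGGGRYYY
GGGGGGYYY
GGKGGGYYY
GGKGGGGRG
GGKGGGGGG
After op 5 paint(4,7,Y):
GGGGGGGGG
GGGGGGGGG
GGGGGRYYY
GGGGGGYYY
GGKGGGYYY
GGKGGGGRG
GGKGGGGGG
After op 6 paint(0,2,B):
GGBGGGGGG
GGGGGGGGG
GGGGGRYYY
GGGGGGYYY
GGKGGGYYY
GGKGGGGRG
GGKGGGGGG
After op 7 paint(5,8,K):
GGBGGGGGG
GGGGGGGGG
GGGGGRYYY
GGGGGGYYY
GGKGGGYYY
GGKGGGGRK
GGKGGGGGG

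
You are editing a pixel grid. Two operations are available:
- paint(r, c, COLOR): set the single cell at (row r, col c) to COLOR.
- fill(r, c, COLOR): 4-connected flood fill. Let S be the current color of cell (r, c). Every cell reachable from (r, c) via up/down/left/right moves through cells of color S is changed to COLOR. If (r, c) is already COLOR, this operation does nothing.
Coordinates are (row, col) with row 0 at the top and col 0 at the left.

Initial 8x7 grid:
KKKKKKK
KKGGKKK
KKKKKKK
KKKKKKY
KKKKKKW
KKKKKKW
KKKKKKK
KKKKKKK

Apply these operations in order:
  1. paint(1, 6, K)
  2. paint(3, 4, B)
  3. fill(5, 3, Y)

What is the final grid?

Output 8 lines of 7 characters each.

Answer: YYYYYYY
YYGGYYY
YYYYYYY
YYYYBYY
YYYYYYW
YYYYYYW
YYYYYYY
YYYYYYY

Derivation:
After op 1 paint(1,6,K):
KKKKKKK
KKGGKKK
KKKKKKK
KKKKKKY
KKKKKKW
KKKKKKW
KKKKKKK
KKKKKKK
After op 2 paint(3,4,B):
KKKKKKK
KKGGKKK
KKKKKKK
KKKKBKY
KKKKKKW
KKKKKKW
KKKKKKK
KKKKKKK
After op 3 fill(5,3,Y) [50 cells changed]:
YYYYYYY
YYGGYYY
YYYYYYY
YYYYBYY
YYYYYYW
YYYYYYW
YYYYYYY
YYYYYYY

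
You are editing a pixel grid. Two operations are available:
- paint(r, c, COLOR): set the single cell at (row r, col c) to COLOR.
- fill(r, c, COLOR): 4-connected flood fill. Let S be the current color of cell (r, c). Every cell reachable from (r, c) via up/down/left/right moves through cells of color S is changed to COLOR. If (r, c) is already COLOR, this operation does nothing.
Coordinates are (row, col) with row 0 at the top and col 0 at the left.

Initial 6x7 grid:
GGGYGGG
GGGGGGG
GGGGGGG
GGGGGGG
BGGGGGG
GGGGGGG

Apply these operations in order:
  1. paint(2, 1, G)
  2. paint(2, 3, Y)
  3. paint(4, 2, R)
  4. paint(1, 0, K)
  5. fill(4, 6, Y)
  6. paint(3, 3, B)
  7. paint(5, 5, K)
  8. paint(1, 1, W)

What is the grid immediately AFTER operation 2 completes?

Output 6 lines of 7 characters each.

Answer: GGGYGGG
GGGGGGG
GGGYGGG
GGGGGGG
BGGGGGG
GGGGGGG

Derivation:
After op 1 paint(2,1,G):
GGGYGGG
GGGGGGG
GGGGGGG
GGGGGGG
BGGGGGG
GGGGGGG
After op 2 paint(2,3,Y):
GGGYGGG
GGGGGGG
GGGYGGG
GGGGGGG
BGGGGGG
GGGGGGG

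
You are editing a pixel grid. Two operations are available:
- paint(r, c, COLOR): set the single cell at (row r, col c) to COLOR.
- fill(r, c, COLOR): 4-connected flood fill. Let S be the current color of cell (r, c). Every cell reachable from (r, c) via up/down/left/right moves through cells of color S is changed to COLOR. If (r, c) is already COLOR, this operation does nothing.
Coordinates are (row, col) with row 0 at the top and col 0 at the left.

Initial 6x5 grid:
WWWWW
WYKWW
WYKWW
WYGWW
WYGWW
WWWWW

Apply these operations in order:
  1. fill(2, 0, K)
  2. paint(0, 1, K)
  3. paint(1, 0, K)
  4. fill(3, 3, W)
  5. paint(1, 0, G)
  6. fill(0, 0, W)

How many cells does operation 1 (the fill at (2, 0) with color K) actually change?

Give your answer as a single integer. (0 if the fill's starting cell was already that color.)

Answer: 22

Derivation:
After op 1 fill(2,0,K) [22 cells changed]:
KKKKK
KYKKK
KYKKK
KYGKK
KYGKK
KKKKK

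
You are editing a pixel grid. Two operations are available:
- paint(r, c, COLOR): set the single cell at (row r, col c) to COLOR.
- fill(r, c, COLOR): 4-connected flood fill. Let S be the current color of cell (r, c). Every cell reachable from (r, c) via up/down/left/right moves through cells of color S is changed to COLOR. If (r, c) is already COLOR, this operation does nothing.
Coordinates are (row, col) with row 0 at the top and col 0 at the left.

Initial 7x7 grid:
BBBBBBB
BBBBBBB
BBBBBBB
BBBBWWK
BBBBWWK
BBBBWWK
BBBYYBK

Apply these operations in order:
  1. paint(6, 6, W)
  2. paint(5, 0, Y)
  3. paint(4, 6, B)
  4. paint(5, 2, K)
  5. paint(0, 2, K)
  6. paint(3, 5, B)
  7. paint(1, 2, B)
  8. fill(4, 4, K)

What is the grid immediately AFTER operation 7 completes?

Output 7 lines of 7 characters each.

After op 1 paint(6,6,W):
BBBBBBB
BBBBBBB
BBBBBBB
BBBBWWK
BBBBWWK
BBBBWWK
BBBYYBW
After op 2 paint(5,0,Y):
BBBBBBB
BBBBBBB
BBBBBBB
BBBBWWK
BBBBWWK
YBBBWWK
BBBYYBW
After op 3 paint(4,6,B):
BBBBBBB
BBBBBBB
BBBBBBB
BBBBWWK
BBBBWWB
YBBBWWK
BBBYYBW
After op 4 paint(5,2,K):
BBBBBBB
BBBBBBB
BBBBBBB
BBBBWWK
BBBBWWB
YBKBWWK
BBBYYBW
After op 5 paint(0,2,K):
BBKBBBB
BBBBBBB
BBBBBBB
BBBBWWK
BBBBWWB
YBKBWWK
BBBYYBW
After op 6 paint(3,5,B):
BBKBBBB
BBBBBBB
BBBBBBB
BBBBWBK
BBBBWWB
YBKBWWK
BBBYYBW
After op 7 paint(1,2,B):
BBKBBBB
BBBBBBB
BBBBBBB
BBBBWBK
BBBBWWB
YBKBWWK
BBBYYBW

Answer: BBKBBBB
BBBBBBB
BBBBBBB
BBBBWBK
BBBBWWB
YBKBWWK
BBBYYBW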